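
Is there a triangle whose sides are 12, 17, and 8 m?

Yes

The longest side is 17, and the other two sum to 20.
Since 20 > 17, the triangle inequality holds.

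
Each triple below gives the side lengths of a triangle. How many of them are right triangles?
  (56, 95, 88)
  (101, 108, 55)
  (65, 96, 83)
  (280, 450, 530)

1

(56,95,88): 56²+88² = 10880 > 9025 = 95² → acute
(101,108,55): 55²+101² = 13226 > 11664 = 108² → acute
(65,96,83): 65²+83² = 11114 > 9216 = 96² → acute
(280,450,530): 280²+450² = 280900 = 530² → right
1 of the 4 is right.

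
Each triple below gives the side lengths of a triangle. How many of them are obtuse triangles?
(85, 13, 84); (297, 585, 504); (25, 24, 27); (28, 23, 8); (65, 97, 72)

(85,13,84): 13²+84² = 7225 = 85² → right
(297,585,504): 297²+504² = 342225 = 585² → right
(25,24,27): 24²+25² = 1201 > 729 = 27² → acute
(28,23,8): 8²+23² = 593 < 784 = 28² → obtuse
(65,97,72): 65²+72² = 9409 = 97² → right
1 of the 5 is obtuse.

1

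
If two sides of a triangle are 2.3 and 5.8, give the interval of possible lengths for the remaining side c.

3.5 < c < 8.1

By the triangle inequality, c must be less than 2.3 + 5.8 = 8.1 and greater than |2.3 − 5.8| = 3.5.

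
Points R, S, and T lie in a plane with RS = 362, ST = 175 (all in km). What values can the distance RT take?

By the triangle inequality, |362 − 175| ≤ RT ≤ 362 + 175.

187 ≤ RT ≤ 537 km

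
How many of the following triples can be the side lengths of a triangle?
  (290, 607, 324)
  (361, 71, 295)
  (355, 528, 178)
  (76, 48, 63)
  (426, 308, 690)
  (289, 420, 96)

(290,324,607): 290+324 > 607 → valid
(71,295,361): 71+295 > 361 → valid
(178,355,528): 178+355 > 528 → valid
(48,63,76): 48+63 > 76 → valid
(308,426,690): 308+426 > 690 → valid
(96,289,420): 96+289 ≤ 420 → not valid
5 of the 6 triples form a triangle.

5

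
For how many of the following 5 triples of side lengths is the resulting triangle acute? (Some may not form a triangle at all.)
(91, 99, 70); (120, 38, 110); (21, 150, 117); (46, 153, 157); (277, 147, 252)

3

(91,99,70): 70²+91² = 13181 > 9801 = 99² → acute
(120,38,110): 38²+110² = 13544 < 14400 = 120² → obtuse
(21,150,117): 21+117 ≤ 150, not a triangle
(46,153,157): 46²+153² = 25525 > 24649 = 157² → acute
(277,147,252): 147²+252² = 85113 > 76729 = 277² → acute
3 of the 5 are acute.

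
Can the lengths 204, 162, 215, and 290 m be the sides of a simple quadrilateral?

Yes

A quadrilateral exists iff every side is shorter than the sum of the others — equivalently, the longest side is less than the sum of the rest.
Longest side 290 < 581 (sum of the remaining 3), so yes.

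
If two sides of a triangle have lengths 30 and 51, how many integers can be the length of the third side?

59

The third side lies in the open interval (21, 81).
Integers from 22 to 80 inclusive: 80 − 22 + 1 = 59.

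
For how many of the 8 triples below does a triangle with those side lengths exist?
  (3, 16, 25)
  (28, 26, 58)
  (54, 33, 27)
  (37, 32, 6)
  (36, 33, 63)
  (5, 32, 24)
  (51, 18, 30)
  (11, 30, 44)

(3,16,25): 3+16 ≤ 25 → not valid
(26,28,58): 26+28 ≤ 58 → not valid
(27,33,54): 27+33 > 54 → valid
(6,32,37): 6+32 > 37 → valid
(33,36,63): 33+36 > 63 → valid
(5,24,32): 5+24 ≤ 32 → not valid
(18,30,51): 18+30 ≤ 51 → not valid
(11,30,44): 11+30 ≤ 44 → not valid
3 of the 8 triples form a triangle.

3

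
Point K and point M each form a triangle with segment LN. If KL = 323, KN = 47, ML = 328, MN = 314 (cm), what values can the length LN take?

From triangle KLN: |323 − 47| < LN < 323 + 47, i.e. 276 < LN < 370.
From triangle MLN: 14 < LN < 642.
Both must hold, so LN lies in the intersection.

276 < LN < 370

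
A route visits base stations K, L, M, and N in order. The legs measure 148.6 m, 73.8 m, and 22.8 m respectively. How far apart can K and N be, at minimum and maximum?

52.0 ≤ KN ≤ 245.2 m

The maximum is all hops collinear in one direction: 148.6 + 73.8 + 22.8 = 245.2.
The longest hop is 148.6; the others sum to 96.6. Folding the others back against it leaves at least 148.6 − 96.6 = 52.0.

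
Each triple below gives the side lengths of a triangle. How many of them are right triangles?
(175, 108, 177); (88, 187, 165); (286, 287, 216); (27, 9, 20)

1

(175,108,177): 108²+175² = 42289 > 31329 = 177² → acute
(88,187,165): 88²+165² = 34969 = 187² → right
(286,287,216): 216²+286² = 128452 > 82369 = 287² → acute
(27,9,20): 9²+20² = 481 < 729 = 27² → obtuse
1 of the 4 is right.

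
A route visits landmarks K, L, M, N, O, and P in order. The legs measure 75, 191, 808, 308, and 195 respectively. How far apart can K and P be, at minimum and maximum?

39 ≤ KP ≤ 1577

The maximum is all hops collinear in one direction: 75 + 191 + 808 + 308 + 195 = 1577.
The longest hop is 808; the others sum to 769. Folding the others back against it leaves at least 808 − 769 = 39.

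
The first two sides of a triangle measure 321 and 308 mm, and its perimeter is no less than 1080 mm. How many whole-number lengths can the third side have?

Triangle inequality: 13 < x < 629. Perimeter ≥ 1080 gives x ≥ 1080 − 321 − 308 = 451.
So 451 ≤ x < 629; integers 451 through 628: 178 values.

178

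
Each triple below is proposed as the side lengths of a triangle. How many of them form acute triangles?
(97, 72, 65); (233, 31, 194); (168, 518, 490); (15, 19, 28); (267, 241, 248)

1

(97,72,65): 65²+72² = 9409 = 97² → right
(233,31,194): 31+194 ≤ 233, not a triangle
(168,518,490): 168²+490² = 268324 = 518² → right
(15,19,28): 15²+19² = 586 < 784 = 28² → obtuse
(267,241,248): 241²+248² = 119585 > 71289 = 267² → acute
1 of the 5 is acute.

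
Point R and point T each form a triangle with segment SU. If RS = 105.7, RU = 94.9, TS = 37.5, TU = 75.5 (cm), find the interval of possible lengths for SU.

38.0 < SU < 113.0

From triangle RSU: |105.7 − 94.9| < SU < 105.7 + 94.9, i.e. 10.8 < SU < 200.6.
From triangle TSU: 38.0 < SU < 113.0.
Both must hold, so SU lies in the intersection.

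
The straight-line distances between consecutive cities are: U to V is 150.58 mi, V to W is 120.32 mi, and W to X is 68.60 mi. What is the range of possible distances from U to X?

0 ≤ UX ≤ 339.50 mi

The maximum is all hops collinear in one direction: 150.58 + 120.32 + 68.60 = 339.50.
The longest hop is 150.58; the others sum to 188.92. Since 150.58 ≤ 188.92, the path can fold back on itself completely, so the minimum distance is 0.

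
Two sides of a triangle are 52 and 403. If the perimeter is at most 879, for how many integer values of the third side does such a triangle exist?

Triangle inequality: 351 < x < 455. Perimeter ≤ 879 gives x ≤ 879 − 52 − 403 = 424.
So 351 < x ≤ 424; integers 352 through 424: 73 values.

73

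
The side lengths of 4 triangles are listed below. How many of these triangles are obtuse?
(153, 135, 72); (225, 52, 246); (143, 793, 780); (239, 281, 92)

2

(153,135,72): 72²+135² = 23409 = 153² → right
(225,52,246): 52²+225² = 53329 < 60516 = 246² → obtuse
(143,793,780): 143²+780² = 628849 = 793² → right
(239,281,92): 92²+239² = 65585 < 78961 = 281² → obtuse
2 of the 4 are obtuse.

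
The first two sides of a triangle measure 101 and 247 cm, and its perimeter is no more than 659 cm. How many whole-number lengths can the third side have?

Triangle inequality: 146 < x < 348. Perimeter ≤ 659 gives x ≤ 659 − 101 − 247 = 311.
So 146 < x ≤ 311; integers 147 through 311: 165 values.

165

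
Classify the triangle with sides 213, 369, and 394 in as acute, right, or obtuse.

acute

Compare the square of the longest side to the sum of squares of the other two: 213² + 369² = 181530 > 155236 = 394².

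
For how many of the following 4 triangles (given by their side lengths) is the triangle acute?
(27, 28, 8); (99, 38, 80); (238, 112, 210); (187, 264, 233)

2

(27,28,8): 8²+27² = 793 > 784 = 28² → acute
(99,38,80): 38²+80² = 7844 < 9801 = 99² → obtuse
(238,112,210): 112²+210² = 56644 = 238² → right
(187,264,233): 187²+233² = 89258 > 69696 = 264² → acute
2 of the 4 are acute.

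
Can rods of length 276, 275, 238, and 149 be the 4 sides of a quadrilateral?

Yes

A quadrilateral exists iff every side is shorter than the sum of the others — equivalently, the longest side is less than the sum of the rest.
Longest side 276 < 662 (sum of the remaining 3), so yes.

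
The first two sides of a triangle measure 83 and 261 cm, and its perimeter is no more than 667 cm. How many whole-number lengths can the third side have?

145

Triangle inequality: 178 < x < 344. Perimeter ≤ 667 gives x ≤ 667 − 83 − 261 = 323.
So 178 < x ≤ 323; integers 179 through 323: 145 values.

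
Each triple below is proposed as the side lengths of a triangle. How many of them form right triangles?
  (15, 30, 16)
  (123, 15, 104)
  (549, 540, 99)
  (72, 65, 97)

(15,30,16): 15²+16² = 481 < 900 = 30² → obtuse
(123,15,104): 15+104 ≤ 123, not a triangle
(549,540,99): 99²+540² = 301401 = 549² → right
(72,65,97): 65²+72² = 9409 = 97² → right
2 of the 4 are right.

2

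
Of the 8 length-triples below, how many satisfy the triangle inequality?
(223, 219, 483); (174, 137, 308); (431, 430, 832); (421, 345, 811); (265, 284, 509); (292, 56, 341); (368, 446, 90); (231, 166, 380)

(219,223,483): 219+223 ≤ 483 → not valid
(137,174,308): 137+174 > 308 → valid
(430,431,832): 430+431 > 832 → valid
(345,421,811): 345+421 ≤ 811 → not valid
(265,284,509): 265+284 > 509 → valid
(56,292,341): 56+292 > 341 → valid
(90,368,446): 90+368 > 446 → valid
(166,231,380): 166+231 > 380 → valid
6 of the 8 triples form a triangle.

6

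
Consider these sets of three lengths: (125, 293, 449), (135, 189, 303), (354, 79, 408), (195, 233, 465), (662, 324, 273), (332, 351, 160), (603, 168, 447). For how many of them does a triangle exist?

(125,293,449): 125+293 ≤ 449 → not valid
(135,189,303): 135+189 > 303 → valid
(79,354,408): 79+354 > 408 → valid
(195,233,465): 195+233 ≤ 465 → not valid
(273,324,662): 273+324 ≤ 662 → not valid
(160,332,351): 160+332 > 351 → valid
(168,447,603): 168+447 > 603 → valid
4 of the 7 triples form a triangle.

4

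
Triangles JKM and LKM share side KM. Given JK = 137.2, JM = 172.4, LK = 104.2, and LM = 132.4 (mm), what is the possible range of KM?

35.2 < KM < 236.6

From triangle JKM: |137.2 − 172.4| < KM < 137.2 + 172.4, i.e. 35.2 < KM < 309.6.
From triangle LKM: 28.2 < KM < 236.6.
Both must hold, so KM lies in the intersection.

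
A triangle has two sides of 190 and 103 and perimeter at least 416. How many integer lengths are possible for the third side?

170

Triangle inequality: 87 < x < 293. Perimeter ≥ 416 gives x ≥ 416 − 190 − 103 = 123.
So 123 ≤ x < 293; integers 123 through 292: 170 values.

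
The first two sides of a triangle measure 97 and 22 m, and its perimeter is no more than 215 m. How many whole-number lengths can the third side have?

Triangle inequality: 75 < x < 119. Perimeter ≤ 215 gives x ≤ 215 − 97 − 22 = 96.
So 75 < x ≤ 96; integers 76 through 96: 21 values.

21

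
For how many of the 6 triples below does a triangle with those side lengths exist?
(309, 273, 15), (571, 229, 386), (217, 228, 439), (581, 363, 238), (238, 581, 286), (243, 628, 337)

3

(15,273,309): 15+273 ≤ 309 → not valid
(229,386,571): 229+386 > 571 → valid
(217,228,439): 217+228 > 439 → valid
(238,363,581): 238+363 > 581 → valid
(238,286,581): 238+286 ≤ 581 → not valid
(243,337,628): 243+337 ≤ 628 → not valid
3 of the 6 triples form a triangle.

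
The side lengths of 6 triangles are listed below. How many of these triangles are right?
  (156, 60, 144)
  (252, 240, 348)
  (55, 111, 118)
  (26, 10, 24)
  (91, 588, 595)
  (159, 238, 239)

(156,60,144): 60²+144² = 24336 = 156² → right
(252,240,348): 240²+252² = 121104 = 348² → right
(55,111,118): 55²+111² = 15346 > 13924 = 118² → acute
(26,10,24): 10²+24² = 676 = 26² → right
(91,588,595): 91²+588² = 354025 = 595² → right
(159,238,239): 159²+238² = 81925 > 57121 = 239² → acute
4 of the 6 are right.

4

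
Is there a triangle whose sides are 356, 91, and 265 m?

No

The two shorter sides sum to 356, exactly equal to the longest side 356.
That gives only a degenerate (flat) triangle — the inequality must be strict.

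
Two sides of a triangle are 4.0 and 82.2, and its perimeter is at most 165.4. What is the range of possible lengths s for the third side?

Triangle inequality alone gives 78.2 < s < 86.2.
The perimeter condition gives s ≤ 165.4 − 4.0 − 82.2 = 79.2.
Intersecting the two: 78.2 < s ≤ 79.2.

78.2 < s ≤ 79.2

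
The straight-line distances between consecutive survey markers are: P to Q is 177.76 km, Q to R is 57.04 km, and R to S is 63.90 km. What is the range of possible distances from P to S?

56.82 ≤ PS ≤ 298.70 km

The maximum is all hops collinear in one direction: 177.76 + 57.04 + 63.90 = 298.70.
The longest hop is 177.76; the others sum to 120.94. Folding the others back against it leaves at least 177.76 − 120.94 = 56.82.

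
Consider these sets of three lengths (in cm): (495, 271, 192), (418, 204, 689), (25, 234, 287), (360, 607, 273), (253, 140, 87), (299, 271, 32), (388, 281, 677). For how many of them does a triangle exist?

2

(192,271,495): 192+271 ≤ 495 → not valid
(204,418,689): 204+418 ≤ 689 → not valid
(25,234,287): 25+234 ≤ 287 → not valid
(273,360,607): 273+360 > 607 → valid
(87,140,253): 87+140 ≤ 253 → not valid
(32,271,299): 32+271 > 299 → valid
(281,388,677): 281+388 ≤ 677 → not valid
2 of the 7 triples form a triangle.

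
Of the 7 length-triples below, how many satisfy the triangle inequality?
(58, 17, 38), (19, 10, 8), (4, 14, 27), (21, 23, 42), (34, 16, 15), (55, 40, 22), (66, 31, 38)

(17,38,58): 17+38 ≤ 58 → not valid
(8,10,19): 8+10 ≤ 19 → not valid
(4,14,27): 4+14 ≤ 27 → not valid
(21,23,42): 21+23 > 42 → valid
(15,16,34): 15+16 ≤ 34 → not valid
(22,40,55): 22+40 > 55 → valid
(31,38,66): 31+38 > 66 → valid
3 of the 7 triples form a triangle.

3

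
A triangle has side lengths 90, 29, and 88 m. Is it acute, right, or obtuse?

acute

Compare the square of the longest side to the sum of squares of the other two: 29² + 88² = 8585 > 8100 = 90².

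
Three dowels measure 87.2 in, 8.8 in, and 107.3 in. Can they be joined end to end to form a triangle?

No

The longest side is 107.3, but the other two sum to only 96.0.
96.0 < 107.3, so the triangle inequality fails.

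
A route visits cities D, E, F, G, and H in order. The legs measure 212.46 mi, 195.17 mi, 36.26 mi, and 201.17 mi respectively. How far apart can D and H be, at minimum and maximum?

The maximum is all hops collinear in one direction: 212.46 + 195.17 + 36.26 + 201.17 = 645.06.
The longest hop is 212.46; the others sum to 432.60. Since 212.46 ≤ 432.60, the path can fold back on itself completely, so the minimum distance is 0.

0 ≤ DH ≤ 645.06 mi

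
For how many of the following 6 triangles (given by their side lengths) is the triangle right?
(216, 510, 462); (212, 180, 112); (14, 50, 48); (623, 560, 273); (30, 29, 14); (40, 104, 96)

5

(216,510,462): 216²+462² = 260100 = 510² → right
(212,180,112): 112²+180² = 44944 = 212² → right
(14,50,48): 14²+48² = 2500 = 50² → right
(623,560,273): 273²+560² = 388129 = 623² → right
(30,29,14): 14²+29² = 1037 > 900 = 30² → acute
(40,104,96): 40²+96² = 10816 = 104² → right
5 of the 6 are right.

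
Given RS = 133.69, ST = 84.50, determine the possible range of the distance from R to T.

By the triangle inequality, |133.69 − 84.50| ≤ RT ≤ 133.69 + 84.50.

49.19 ≤ RT ≤ 218.19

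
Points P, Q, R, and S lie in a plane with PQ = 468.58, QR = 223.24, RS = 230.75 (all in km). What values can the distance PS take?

14.59 ≤ PS ≤ 922.57 km

The maximum is all hops collinear in one direction: 468.58 + 223.24 + 230.75 = 922.57.
The longest hop is 468.58; the others sum to 453.99. Folding the others back against it leaves at least 468.58 − 453.99 = 14.59.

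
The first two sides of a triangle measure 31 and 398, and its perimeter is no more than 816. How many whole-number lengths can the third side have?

Triangle inequality: 367 < x < 429. Perimeter ≤ 816 gives x ≤ 816 − 31 − 398 = 387.
So 367 < x ≤ 387; integers 368 through 387: 20 values.

20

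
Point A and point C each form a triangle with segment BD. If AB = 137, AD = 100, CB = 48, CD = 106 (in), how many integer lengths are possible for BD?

From triangle ABD: 37 < BD < 237.
From triangle CBD: 58 < BD < 154.
Intersection: 58 < BD < 154, so integers 59 through 153: 95 values.

95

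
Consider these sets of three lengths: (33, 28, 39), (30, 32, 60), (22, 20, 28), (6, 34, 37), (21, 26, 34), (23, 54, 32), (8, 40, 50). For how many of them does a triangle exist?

(28,33,39): 28+33 > 39 → valid
(30,32,60): 30+32 > 60 → valid
(20,22,28): 20+22 > 28 → valid
(6,34,37): 6+34 > 37 → valid
(21,26,34): 21+26 > 34 → valid
(23,32,54): 23+32 > 54 → valid
(8,40,50): 8+40 ≤ 50 → not valid
6 of the 7 triples form a triangle.

6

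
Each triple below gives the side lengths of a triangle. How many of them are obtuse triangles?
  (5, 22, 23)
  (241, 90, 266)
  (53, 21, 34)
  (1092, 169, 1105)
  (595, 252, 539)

(5,22,23): 5²+22² = 509 < 529 = 23² → obtuse
(241,90,266): 90²+241² = 66181 < 70756 = 266² → obtuse
(53,21,34): 21²+34² = 1597 < 2809 = 53² → obtuse
(1092,169,1105): 169²+1092² = 1221025 = 1105² → right
(595,252,539): 252²+539² = 354025 = 595² → right
3 of the 5 are obtuse.

3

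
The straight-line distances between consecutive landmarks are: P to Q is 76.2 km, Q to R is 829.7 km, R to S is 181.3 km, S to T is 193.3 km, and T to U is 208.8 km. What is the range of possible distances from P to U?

The maximum is all hops collinear in one direction: 76.2 + 829.7 + 181.3 + 193.3 + 208.8 = 1489.3.
The longest hop is 829.7; the others sum to 659.6. Folding the others back against it leaves at least 829.7 − 659.6 = 170.1.

170.1 ≤ PU ≤ 1489.3 km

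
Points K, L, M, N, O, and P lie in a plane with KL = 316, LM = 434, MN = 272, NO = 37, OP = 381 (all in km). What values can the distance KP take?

0 ≤ KP ≤ 1440 km

The maximum is all hops collinear in one direction: 316 + 434 + 272 + 37 + 381 = 1440.
The longest hop is 434; the others sum to 1006. Since 434 ≤ 1006, the path can fold back on itself completely, so the minimum distance is 0.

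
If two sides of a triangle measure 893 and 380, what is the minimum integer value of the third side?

The third side must be strictly greater than |893 − 380| = 513.
The smallest integer above 513 is 514.

514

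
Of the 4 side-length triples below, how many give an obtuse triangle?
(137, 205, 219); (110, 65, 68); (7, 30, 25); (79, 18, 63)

(137,205,219): 137²+205² = 60794 > 47961 = 219² → acute
(110,65,68): 65²+68² = 8849 < 12100 = 110² → obtuse
(7,30,25): 7²+25² = 674 < 900 = 30² → obtuse
(79,18,63): 18²+63² = 4293 < 6241 = 79² → obtuse
3 of the 4 are obtuse.

3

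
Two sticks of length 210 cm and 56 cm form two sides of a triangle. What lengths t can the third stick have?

By the triangle inequality, t must be less than 210 + 56 = 266 and greater than |210 − 56| = 154.

154 < t < 266 (cm)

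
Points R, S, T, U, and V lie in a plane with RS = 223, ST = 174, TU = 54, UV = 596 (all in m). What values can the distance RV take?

The maximum is all hops collinear in one direction: 223 + 174 + 54 + 596 = 1047.
The longest hop is 596; the others sum to 451. Folding the others back against it leaves at least 596 − 451 = 145.

145 ≤ RV ≤ 1047 m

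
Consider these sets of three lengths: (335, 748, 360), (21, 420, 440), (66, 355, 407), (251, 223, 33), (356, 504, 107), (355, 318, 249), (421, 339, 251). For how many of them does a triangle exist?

(335,360,748): 335+360 ≤ 748 → not valid
(21,420,440): 21+420 > 440 → valid
(66,355,407): 66+355 > 407 → valid
(33,223,251): 33+223 > 251 → valid
(107,356,504): 107+356 ≤ 504 → not valid
(249,318,355): 249+318 > 355 → valid
(251,339,421): 251+339 > 421 → valid
5 of the 7 triples form a triangle.

5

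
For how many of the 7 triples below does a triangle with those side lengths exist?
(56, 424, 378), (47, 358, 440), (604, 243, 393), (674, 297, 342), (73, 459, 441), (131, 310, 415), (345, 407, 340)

5

(56,378,424): 56+378 > 424 → valid
(47,358,440): 47+358 ≤ 440 → not valid
(243,393,604): 243+393 > 604 → valid
(297,342,674): 297+342 ≤ 674 → not valid
(73,441,459): 73+441 > 459 → valid
(131,310,415): 131+310 > 415 → valid
(340,345,407): 340+345 > 407 → valid
5 of the 7 triples form a triangle.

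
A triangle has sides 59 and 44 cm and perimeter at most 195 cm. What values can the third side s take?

Triangle inequality alone gives 15 < s < 103.
The perimeter condition gives s ≤ 195 − 59 − 44 = 92.
Intersecting the two: 15 < s ≤ 92.

15 < s ≤ 92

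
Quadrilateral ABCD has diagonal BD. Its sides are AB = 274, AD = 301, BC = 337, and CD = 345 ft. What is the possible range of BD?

27 < BD < 575

From triangle ABD: |274 − 301| < BD < 274 + 301, i.e. 27 < BD < 575.
From triangle CBD: 8 < BD < 682.
Both must hold, so BD lies in the intersection.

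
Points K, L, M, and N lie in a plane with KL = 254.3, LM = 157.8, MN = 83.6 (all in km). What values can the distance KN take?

12.9 ≤ KN ≤ 495.7 km

The maximum is all hops collinear in one direction: 254.3 + 157.8 + 83.6 = 495.7.
The longest hop is 254.3; the others sum to 241.4. Folding the others back against it leaves at least 254.3 − 241.4 = 12.9.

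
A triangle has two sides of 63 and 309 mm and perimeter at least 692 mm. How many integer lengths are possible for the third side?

52

Triangle inequality: 246 < x < 372. Perimeter ≥ 692 gives x ≥ 692 − 63 − 309 = 320.
So 320 ≤ x < 372; integers 320 through 371: 52 values.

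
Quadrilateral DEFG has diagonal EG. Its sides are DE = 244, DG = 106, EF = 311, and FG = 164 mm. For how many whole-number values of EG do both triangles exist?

From triangle DEG: 138 < EG < 350.
From triangle FEG: 147 < EG < 475.
Intersection: 147 < EG < 350, so integers 148 through 349: 202 values.

202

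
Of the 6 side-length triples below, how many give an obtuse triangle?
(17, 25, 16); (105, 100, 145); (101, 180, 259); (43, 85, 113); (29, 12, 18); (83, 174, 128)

5

(17,25,16): 16²+17² = 545 < 625 = 25² → obtuse
(105,100,145): 100²+105² = 21025 = 145² → right
(101,180,259): 101²+180² = 42601 < 67081 = 259² → obtuse
(43,85,113): 43²+85² = 9074 < 12769 = 113² → obtuse
(29,12,18): 12²+18² = 468 < 841 = 29² → obtuse
(83,174,128): 83²+128² = 23273 < 30276 = 174² → obtuse
5 of the 6 are obtuse.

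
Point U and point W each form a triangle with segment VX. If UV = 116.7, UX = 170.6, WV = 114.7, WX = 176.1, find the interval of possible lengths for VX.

From triangle UVX: |116.7 − 170.6| < VX < 116.7 + 170.6, i.e. 53.9 < VX < 287.3.
From triangle WVX: 61.4 < VX < 290.8.
Both must hold, so VX lies in the intersection.

61.4 < VX < 287.3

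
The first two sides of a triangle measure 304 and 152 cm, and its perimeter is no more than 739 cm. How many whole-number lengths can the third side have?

131

Triangle inequality: 152 < x < 456. Perimeter ≤ 739 gives x ≤ 739 − 304 − 152 = 283.
So 152 < x ≤ 283; integers 153 through 283: 131 values.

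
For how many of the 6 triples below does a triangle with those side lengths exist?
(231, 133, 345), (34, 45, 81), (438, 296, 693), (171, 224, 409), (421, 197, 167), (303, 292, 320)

(133,231,345): 133+231 > 345 → valid
(34,45,81): 34+45 ≤ 81 → not valid
(296,438,693): 296+438 > 693 → valid
(171,224,409): 171+224 ≤ 409 → not valid
(167,197,421): 167+197 ≤ 421 → not valid
(292,303,320): 292+303 > 320 → valid
3 of the 6 triples form a triangle.

3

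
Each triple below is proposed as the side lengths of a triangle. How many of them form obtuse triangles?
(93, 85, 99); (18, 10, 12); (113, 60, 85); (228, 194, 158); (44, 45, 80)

(93,85,99): 85²+93² = 15874 > 9801 = 99² → acute
(18,10,12): 10²+12² = 244 < 324 = 18² → obtuse
(113,60,85): 60²+85² = 10825 < 12769 = 113² → obtuse
(228,194,158): 158²+194² = 62600 > 51984 = 228² → acute
(44,45,80): 44²+45² = 3961 < 6400 = 80² → obtuse
3 of the 5 are obtuse.

3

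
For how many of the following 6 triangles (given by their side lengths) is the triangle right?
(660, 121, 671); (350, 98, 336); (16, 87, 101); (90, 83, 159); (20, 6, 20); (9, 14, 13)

(660,121,671): 121²+660² = 450241 = 671² → right
(350,98,336): 98²+336² = 122500 = 350² → right
(16,87,101): 16²+87² = 7825 < 10201 = 101² → obtuse
(90,83,159): 83²+90² = 14989 < 25281 = 159² → obtuse
(20,6,20): 6²+20² = 436 > 400 = 20² → acute
(9,14,13): 9²+13² = 250 > 196 = 14² → acute
2 of the 6 are right.

2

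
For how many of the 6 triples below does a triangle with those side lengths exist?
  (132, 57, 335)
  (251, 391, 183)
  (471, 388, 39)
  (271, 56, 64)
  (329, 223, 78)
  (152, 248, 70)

(57,132,335): 57+132 ≤ 335 → not valid
(183,251,391): 183+251 > 391 → valid
(39,388,471): 39+388 ≤ 471 → not valid
(56,64,271): 56+64 ≤ 271 → not valid
(78,223,329): 78+223 ≤ 329 → not valid
(70,152,248): 70+152 ≤ 248 → not valid
1 of the 6 triples forms a triangle.

1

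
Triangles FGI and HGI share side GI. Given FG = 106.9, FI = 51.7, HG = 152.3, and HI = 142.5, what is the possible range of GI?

55.2 < GI < 158.6

From triangle FGI: |106.9 − 51.7| < GI < 106.9 + 51.7, i.e. 55.2 < GI < 158.6.
From triangle HGI: 9.8 < GI < 294.8.
Both must hold, so GI lies in the intersection.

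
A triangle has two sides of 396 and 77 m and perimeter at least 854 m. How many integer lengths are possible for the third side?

92

Triangle inequality: 319 < x < 473. Perimeter ≥ 854 gives x ≥ 854 − 396 − 77 = 381.
So 381 ≤ x < 473; integers 381 through 472: 92 values.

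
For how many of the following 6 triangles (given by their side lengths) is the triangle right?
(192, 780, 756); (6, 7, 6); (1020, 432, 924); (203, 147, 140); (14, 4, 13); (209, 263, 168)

(192,780,756): 192²+756² = 608400 = 780² → right
(6,7,6): 6²+6² = 72 > 49 = 7² → acute
(1020,432,924): 432²+924² = 1040400 = 1020² → right
(203,147,140): 140²+147² = 41209 = 203² → right
(14,4,13): 4²+13² = 185 < 196 = 14² → obtuse
(209,263,168): 168²+209² = 71905 > 69169 = 263² → acute
3 of the 6 are right.

3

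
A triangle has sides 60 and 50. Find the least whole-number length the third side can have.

11

The third side must be strictly greater than |60 − 50| = 10.
The smallest integer above 10 is 11.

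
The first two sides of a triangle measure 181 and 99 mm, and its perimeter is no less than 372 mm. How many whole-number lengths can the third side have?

Triangle inequality: 82 < x < 280. Perimeter ≥ 372 gives x ≥ 372 − 181 − 99 = 92.
So 92 ≤ x < 280; integers 92 through 279: 188 values.

188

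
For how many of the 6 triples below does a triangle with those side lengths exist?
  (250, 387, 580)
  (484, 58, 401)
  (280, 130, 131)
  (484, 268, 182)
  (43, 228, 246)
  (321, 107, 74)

2

(250,387,580): 250+387 > 580 → valid
(58,401,484): 58+401 ≤ 484 → not valid
(130,131,280): 130+131 ≤ 280 → not valid
(182,268,484): 182+268 ≤ 484 → not valid
(43,228,246): 43+228 > 246 → valid
(74,107,321): 74+107 ≤ 321 → not valid
2 of the 6 triples form a triangle.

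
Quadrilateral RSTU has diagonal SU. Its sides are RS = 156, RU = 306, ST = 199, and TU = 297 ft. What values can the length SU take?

150 < SU < 462

From triangle RSU: |156 − 306| < SU < 156 + 306, i.e. 150 < SU < 462.
From triangle TSU: 98 < SU < 496.
Both must hold, so SU lies in the intersection.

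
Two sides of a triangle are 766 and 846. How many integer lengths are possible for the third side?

1531

The third side lies in the open interval (80, 1612).
Integers from 81 to 1611 inclusive: 1611 − 81 + 1 = 1531.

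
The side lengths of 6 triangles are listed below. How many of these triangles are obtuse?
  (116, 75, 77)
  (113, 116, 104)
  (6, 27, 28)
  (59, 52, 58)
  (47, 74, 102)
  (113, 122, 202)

(116,75,77): 75²+77² = 11554 < 13456 = 116² → obtuse
(113,116,104): 104²+113² = 23585 > 13456 = 116² → acute
(6,27,28): 6²+27² = 765 < 784 = 28² → obtuse
(59,52,58): 52²+58² = 6068 > 3481 = 59² → acute
(47,74,102): 47²+74² = 7685 < 10404 = 102² → obtuse
(113,122,202): 113²+122² = 27653 < 40804 = 202² → obtuse
4 of the 6 are obtuse.

4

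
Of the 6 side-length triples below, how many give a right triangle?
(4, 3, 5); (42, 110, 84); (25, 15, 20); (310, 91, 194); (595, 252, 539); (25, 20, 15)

(4,3,5): 3²+4² = 25 = 5² → right
(42,110,84): 42²+84² = 8820 < 12100 = 110² → obtuse
(25,15,20): 15²+20² = 625 = 25² → right
(310,91,194): 91+194 ≤ 310, not a triangle
(595,252,539): 252²+539² = 354025 = 595² → right
(25,20,15): 15²+20² = 625 = 25² → right
4 of the 6 are right.

4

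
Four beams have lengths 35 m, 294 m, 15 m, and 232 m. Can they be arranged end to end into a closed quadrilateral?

For a quadrilateral, each side must be shorter than the sum of the others.
Here the longest side is 294, but the remaining 3 sides sum to only 282.

No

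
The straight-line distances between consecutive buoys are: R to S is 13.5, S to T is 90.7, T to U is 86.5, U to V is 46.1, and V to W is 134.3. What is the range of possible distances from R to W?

0 ≤ RW ≤ 371.1

The maximum is all hops collinear in one direction: 13.5 + 90.7 + 86.5 + 46.1 + 134.3 = 371.1.
The longest hop is 134.3; the others sum to 236.8. Since 134.3 ≤ 236.8, the path can fold back on itself completely, so the minimum distance is 0.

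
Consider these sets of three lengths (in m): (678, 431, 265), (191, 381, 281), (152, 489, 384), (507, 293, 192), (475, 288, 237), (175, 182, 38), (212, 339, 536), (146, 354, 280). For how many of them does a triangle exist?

7

(265,431,678): 265+431 > 678 → valid
(191,281,381): 191+281 > 381 → valid
(152,384,489): 152+384 > 489 → valid
(192,293,507): 192+293 ≤ 507 → not valid
(237,288,475): 237+288 > 475 → valid
(38,175,182): 38+175 > 182 → valid
(212,339,536): 212+339 > 536 → valid
(146,280,354): 146+280 > 354 → valid
7 of the 8 triples form a triangle.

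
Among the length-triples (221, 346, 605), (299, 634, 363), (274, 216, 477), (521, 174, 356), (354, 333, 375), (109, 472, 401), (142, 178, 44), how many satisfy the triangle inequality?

(221,346,605): 221+346 ≤ 605 → not valid
(299,363,634): 299+363 > 634 → valid
(216,274,477): 216+274 > 477 → valid
(174,356,521): 174+356 > 521 → valid
(333,354,375): 333+354 > 375 → valid
(109,401,472): 109+401 > 472 → valid
(44,142,178): 44+142 > 178 → valid
6 of the 7 triples form a triangle.

6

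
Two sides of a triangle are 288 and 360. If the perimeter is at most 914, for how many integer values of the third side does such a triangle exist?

Triangle inequality: 72 < x < 648. Perimeter ≤ 914 gives x ≤ 914 − 288 − 360 = 266.
So 72 < x ≤ 266; integers 73 through 266: 194 values.

194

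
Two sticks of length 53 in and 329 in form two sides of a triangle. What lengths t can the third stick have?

By the triangle inequality, t must be less than 53 + 329 = 382 and greater than |53 − 329| = 276.

276 < t < 382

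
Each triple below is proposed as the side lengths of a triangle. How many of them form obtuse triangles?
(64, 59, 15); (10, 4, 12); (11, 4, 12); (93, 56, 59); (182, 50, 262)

(64,59,15): 15²+59² = 3706 < 4096 = 64² → obtuse
(10,4,12): 4²+10² = 116 < 144 = 12² → obtuse
(11,4,12): 4²+11² = 137 < 144 = 12² → obtuse
(93,56,59): 56²+59² = 6617 < 8649 = 93² → obtuse
(182,50,262): 50+182 ≤ 262, not a triangle
4 of the 5 are obtuse.

4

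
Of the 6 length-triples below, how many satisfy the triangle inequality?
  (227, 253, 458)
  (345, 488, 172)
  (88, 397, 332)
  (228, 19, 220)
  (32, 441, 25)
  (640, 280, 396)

5

(227,253,458): 227+253 > 458 → valid
(172,345,488): 172+345 > 488 → valid
(88,332,397): 88+332 > 397 → valid
(19,220,228): 19+220 > 228 → valid
(25,32,441): 25+32 ≤ 441 → not valid
(280,396,640): 280+396 > 640 → valid
5 of the 6 triples form a triangle.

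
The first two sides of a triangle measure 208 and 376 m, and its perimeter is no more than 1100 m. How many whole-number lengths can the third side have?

Triangle inequality: 168 < x < 584. Perimeter ≤ 1100 gives x ≤ 1100 − 208 − 376 = 516.
So 168 < x ≤ 516; integers 169 through 516: 348 values.

348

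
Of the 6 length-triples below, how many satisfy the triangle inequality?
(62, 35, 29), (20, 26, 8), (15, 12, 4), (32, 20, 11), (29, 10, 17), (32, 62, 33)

(29,35,62): 29+35 > 62 → valid
(8,20,26): 8+20 > 26 → valid
(4,12,15): 4+12 > 15 → valid
(11,20,32): 11+20 ≤ 32 → not valid
(10,17,29): 10+17 ≤ 29 → not valid
(32,33,62): 32+33 > 62 → valid
4 of the 6 triples form a triangle.

4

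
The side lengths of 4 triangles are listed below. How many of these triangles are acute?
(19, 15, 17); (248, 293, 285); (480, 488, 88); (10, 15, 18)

3

(19,15,17): 15²+17² = 514 > 361 = 19² → acute
(248,293,285): 248²+285² = 142729 > 85849 = 293² → acute
(480,488,88): 88²+480² = 238144 = 488² → right
(10,15,18): 10²+15² = 325 > 324 = 18² → acute
3 of the 4 are acute.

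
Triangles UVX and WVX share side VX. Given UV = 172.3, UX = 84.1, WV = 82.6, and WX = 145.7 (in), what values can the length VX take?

88.2 < VX < 228.3

From triangle UVX: |172.3 − 84.1| < VX < 172.3 + 84.1, i.e. 88.2 < VX < 256.4.
From triangle WVX: 63.1 < VX < 228.3.
Both must hold, so VX lies in the intersection.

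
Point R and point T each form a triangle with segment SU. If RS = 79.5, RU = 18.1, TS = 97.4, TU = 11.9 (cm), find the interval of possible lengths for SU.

From triangle RSU: |79.5 − 18.1| < SU < 79.5 + 18.1, i.e. 61.4 < SU < 97.6.
From triangle TSU: 85.5 < SU < 109.3.
Both must hold, so SU lies in the intersection.

85.5 < SU < 97.6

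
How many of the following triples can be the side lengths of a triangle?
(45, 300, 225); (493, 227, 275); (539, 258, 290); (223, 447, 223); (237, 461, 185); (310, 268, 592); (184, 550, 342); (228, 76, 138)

(45,225,300): 45+225 ≤ 300 → not valid
(227,275,493): 227+275 > 493 → valid
(258,290,539): 258+290 > 539 → valid
(223,223,447): 223+223 ≤ 447 → not valid
(185,237,461): 185+237 ≤ 461 → not valid
(268,310,592): 268+310 ≤ 592 → not valid
(184,342,550): 184+342 ≤ 550 → not valid
(76,138,228): 76+138 ≤ 228 → not valid
2 of the 8 triples form a triangle.

2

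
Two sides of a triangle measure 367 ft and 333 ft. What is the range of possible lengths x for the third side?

By the triangle inequality, x must be less than 367 + 333 = 700 and greater than |367 − 333| = 34.

34 < x < 700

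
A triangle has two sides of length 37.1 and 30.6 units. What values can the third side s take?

By the triangle inequality, s must be less than 37.1 + 30.6 = 67.7 and greater than |37.1 − 30.6| = 6.5.

6.5 < s < 67.7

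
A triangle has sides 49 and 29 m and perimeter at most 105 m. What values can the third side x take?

Triangle inequality alone gives 20 < x < 78.
The perimeter condition gives x ≤ 105 − 49 − 29 = 27.
Intersecting the two: 20 < x ≤ 27.

20 < x ≤ 27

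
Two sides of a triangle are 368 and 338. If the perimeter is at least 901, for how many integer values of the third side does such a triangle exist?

Triangle inequality: 30 < x < 706. Perimeter ≥ 901 gives x ≥ 901 − 368 − 338 = 195.
So 195 ≤ x < 706; integers 195 through 705: 511 values.

511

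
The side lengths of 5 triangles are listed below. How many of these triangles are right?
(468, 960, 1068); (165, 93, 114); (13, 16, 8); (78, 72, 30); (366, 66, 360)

(468,960,1068): 468²+960² = 1140624 = 1068² → right
(165,93,114): 93²+114² = 21645 < 27225 = 165² → obtuse
(13,16,8): 8²+13² = 233 < 256 = 16² → obtuse
(78,72,30): 30²+72² = 6084 = 78² → right
(366,66,360): 66²+360² = 133956 = 366² → right
3 of the 5 are right.

3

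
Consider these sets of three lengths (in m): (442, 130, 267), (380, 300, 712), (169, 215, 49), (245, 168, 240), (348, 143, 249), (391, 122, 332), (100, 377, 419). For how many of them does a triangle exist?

(130,267,442): 130+267 ≤ 442 → not valid
(300,380,712): 300+380 ≤ 712 → not valid
(49,169,215): 49+169 > 215 → valid
(168,240,245): 168+240 > 245 → valid
(143,249,348): 143+249 > 348 → valid
(122,332,391): 122+332 > 391 → valid
(100,377,419): 100+377 > 419 → valid
5 of the 7 triples form a triangle.

5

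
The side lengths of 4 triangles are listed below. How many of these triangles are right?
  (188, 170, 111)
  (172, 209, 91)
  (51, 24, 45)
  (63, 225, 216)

2

(188,170,111): 111²+170² = 41221 > 35344 = 188² → acute
(172,209,91): 91²+172² = 37865 < 43681 = 209² → obtuse
(51,24,45): 24²+45² = 2601 = 51² → right
(63,225,216): 63²+216² = 50625 = 225² → right
2 of the 4 are right.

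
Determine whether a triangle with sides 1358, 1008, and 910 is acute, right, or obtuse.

Compare the square of the longest side to the sum of squares of the other two: 910² + 1008² = 1844164 = 1358².

right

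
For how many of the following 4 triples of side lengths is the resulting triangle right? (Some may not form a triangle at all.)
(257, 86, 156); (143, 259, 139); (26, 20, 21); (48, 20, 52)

(257,86,156): 86+156 ≤ 257, not a triangle
(143,259,139): 139²+143² = 39770 < 67081 = 259² → obtuse
(26,20,21): 20²+21² = 841 > 676 = 26² → acute
(48,20,52): 20²+48² = 2704 = 52² → right
1 of the 4 is right.

1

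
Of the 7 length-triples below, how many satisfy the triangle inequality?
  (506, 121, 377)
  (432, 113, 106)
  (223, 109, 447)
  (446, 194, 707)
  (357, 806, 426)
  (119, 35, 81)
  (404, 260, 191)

1

(121,377,506): 121+377 ≤ 506 → not valid
(106,113,432): 106+113 ≤ 432 → not valid
(109,223,447): 109+223 ≤ 447 → not valid
(194,446,707): 194+446 ≤ 707 → not valid
(357,426,806): 357+426 ≤ 806 → not valid
(35,81,119): 35+81 ≤ 119 → not valid
(191,260,404): 191+260 > 404 → valid
1 of the 7 triples forms a triangle.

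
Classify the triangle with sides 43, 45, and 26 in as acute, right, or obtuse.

acute

Compare the square of the longest side to the sum of squares of the other two: 26² + 43² = 2525 > 2025 = 45².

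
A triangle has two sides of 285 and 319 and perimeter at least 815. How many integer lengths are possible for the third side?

393

Triangle inequality: 34 < x < 604. Perimeter ≥ 815 gives x ≥ 815 − 285 − 319 = 211.
So 211 ≤ x < 604; integers 211 through 603: 393 values.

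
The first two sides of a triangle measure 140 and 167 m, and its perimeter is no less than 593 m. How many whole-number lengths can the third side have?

Triangle inequality: 27 < x < 307. Perimeter ≥ 593 gives x ≥ 593 − 140 − 167 = 286.
So 286 ≤ x < 307; integers 286 through 306: 21 values.

21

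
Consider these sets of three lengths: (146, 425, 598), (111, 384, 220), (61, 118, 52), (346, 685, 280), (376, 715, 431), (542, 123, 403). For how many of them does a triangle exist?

1

(146,425,598): 146+425 ≤ 598 → not valid
(111,220,384): 111+220 ≤ 384 → not valid
(52,61,118): 52+61 ≤ 118 → not valid
(280,346,685): 280+346 ≤ 685 → not valid
(376,431,715): 376+431 > 715 → valid
(123,403,542): 123+403 ≤ 542 → not valid
1 of the 6 triples forms a triangle.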